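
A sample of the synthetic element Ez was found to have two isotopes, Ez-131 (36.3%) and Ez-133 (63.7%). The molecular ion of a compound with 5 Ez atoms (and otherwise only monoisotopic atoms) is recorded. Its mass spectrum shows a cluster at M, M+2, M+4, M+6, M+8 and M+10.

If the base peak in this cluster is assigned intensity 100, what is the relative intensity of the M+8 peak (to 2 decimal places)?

87.74

Term probabilities: M 0.0063, M+2 0.0553, M+4 0.1941, M+6 0.3406, M+8 0.2988, M+10 0.1049. Base peak = M+6.
P(M+6) = C(5,3) × 0.363^2 × 0.637^3 = 10 × 0.131769 × 0.25847485 = 0.340590 (base)
P(M+8) = C(5,4) × 0.363^1 × 0.637^4 = 5 × 0.3630 × 0.16464848 = 0.298837
Relative intensity = 0.298837 / 0.340590 × 100 = 87.74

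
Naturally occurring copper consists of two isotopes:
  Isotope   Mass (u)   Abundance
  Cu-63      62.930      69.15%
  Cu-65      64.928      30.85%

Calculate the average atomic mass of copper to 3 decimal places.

63.546 u

Weight each isotope mass by its fractional abundance: 0.6915 × 62.930 + 0.3085 × 64.928
= 43.5161 + 20.0303 = 63.5464 u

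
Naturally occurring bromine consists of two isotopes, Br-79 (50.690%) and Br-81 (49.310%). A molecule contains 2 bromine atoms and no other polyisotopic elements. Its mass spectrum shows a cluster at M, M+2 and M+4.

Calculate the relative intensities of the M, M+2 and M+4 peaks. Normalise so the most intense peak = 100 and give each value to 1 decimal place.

Each Br atom is independently Br-79 (p = 0.50690) or Br-81 (q = 0.49310); the cluster is the binomial expansion (p + q)^2.
P(M) = 0.50690^2 = 0.256948
P(M+2) = 2 × 0.50690^1 × 0.49310^1 = 0.499905
P(M+4) = 0.49310^2 = 0.243148
The M+2 peak is largest (0.499905); scaling to 100 gives 51.4 : 100.0 : 48.6.

51.4 : 100.0 : 48.6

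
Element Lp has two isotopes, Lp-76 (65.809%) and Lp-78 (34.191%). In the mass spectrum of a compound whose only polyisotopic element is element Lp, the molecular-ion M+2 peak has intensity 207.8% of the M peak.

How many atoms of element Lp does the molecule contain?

The M+2/M ratio from n Lp atoms is n · q/p = n · 0.34191/0.65809.
n = 2.078 × 0.65809/0.34191 = 4.00 ≈ 4

4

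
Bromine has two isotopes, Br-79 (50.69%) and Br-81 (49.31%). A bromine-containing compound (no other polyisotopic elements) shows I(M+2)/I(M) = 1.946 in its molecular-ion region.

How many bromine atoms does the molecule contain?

With n Br atoms, P(M+2)/P(M) = C(n,1)·p^(n−1)q / p^n = n·q/p = n · 0.4931/0.5069.
n = 1.946 × 0.5069/0.4931 = 2.00 ≈ 2

2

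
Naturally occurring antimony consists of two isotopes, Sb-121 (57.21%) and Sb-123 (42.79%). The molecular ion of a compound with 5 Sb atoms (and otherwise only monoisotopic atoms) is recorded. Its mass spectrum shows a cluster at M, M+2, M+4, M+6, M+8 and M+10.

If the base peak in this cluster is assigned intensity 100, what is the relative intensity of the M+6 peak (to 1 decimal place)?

74.8

(0.5721 + 0.4279)^5 gives M 0.0613, M+2 0.2292, M+4 0.3428, M+6 0.2564, M+8 0.0959, M+10 0.0143; the largest is M+4.
P(M+4) = C(5,2) × 0.5721^3 × 0.4279^2 = 10 × 0.18724742 × 0.18309841 = 0.342847 (base)
P(M+6) = C(5,3) × 0.5721^2 × 0.4279^3 = 10 × 0.32729841 × 0.07834781 = 0.256431
Relative intensity = 0.256431 / 0.342847 × 100 = 74.8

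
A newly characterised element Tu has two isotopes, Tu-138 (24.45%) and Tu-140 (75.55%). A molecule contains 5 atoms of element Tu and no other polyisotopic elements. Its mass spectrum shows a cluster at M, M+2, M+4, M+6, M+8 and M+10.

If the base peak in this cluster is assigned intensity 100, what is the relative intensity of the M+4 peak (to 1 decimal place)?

Term probabilities: M 0.0009, M+2 0.0135, M+4 0.0834, M+6 0.2578, M+8 0.3983, M+10 0.2461. Base peak = M+8.
P(M+8) = C(5,4) × 0.2445^1 × 0.7555^4 = 5 × 0.2445 × 0.32579009 = 0.398278 (base)
P(M+4) = C(5,2) × 0.2445^3 × 0.7555^2 = 10 × 0.01461627 × 0.57078025 = 0.083427
Relative intensity = 0.083427 / 0.398278 × 100 = 20.9

20.9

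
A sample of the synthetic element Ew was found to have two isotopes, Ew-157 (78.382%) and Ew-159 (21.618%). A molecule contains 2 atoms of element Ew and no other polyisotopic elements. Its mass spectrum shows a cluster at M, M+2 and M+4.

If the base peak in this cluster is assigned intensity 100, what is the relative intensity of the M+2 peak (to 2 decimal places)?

Binomial terms of (0.78382 + 0.21618)^2: M 0.6144, M+2 0.3389, M+4 0.0467 → M is the base peak.
P(M) = C(2,0) × 0.78382^2 × 0.21618^0 = 1 × 0.61437379 × 1.0000 = 0.614374 (base)
P(M+2) = C(2,1) × 0.78382^1 × 0.21618^1 = 2 × 0.78382 × 0.21618 = 0.338892
Relative intensity = 0.338892 / 0.614374 × 100 = 55.16

55.16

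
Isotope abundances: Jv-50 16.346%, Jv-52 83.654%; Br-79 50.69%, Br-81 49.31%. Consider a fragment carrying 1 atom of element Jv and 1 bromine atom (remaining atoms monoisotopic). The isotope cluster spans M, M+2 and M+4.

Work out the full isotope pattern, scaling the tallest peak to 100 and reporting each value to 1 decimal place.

Element Jv pattern (n=1): 0.16346 : 0.83654
Bromine pattern (n=1): 0.5069 : 0.4931
Convolve the two distributions (both contribute in 2-u steps):
  M: 0.16346×0.5069 = 0.082858
  M+2: 0.16346×0.4931 + 0.83654×0.5069 = 0.504644
  M+4: 0.83654×0.4931 = 0.412498
Scale to base peak (0.504644) = 100: 16.4 : 100.0 : 81.7

16.4 : 100.0 : 81.7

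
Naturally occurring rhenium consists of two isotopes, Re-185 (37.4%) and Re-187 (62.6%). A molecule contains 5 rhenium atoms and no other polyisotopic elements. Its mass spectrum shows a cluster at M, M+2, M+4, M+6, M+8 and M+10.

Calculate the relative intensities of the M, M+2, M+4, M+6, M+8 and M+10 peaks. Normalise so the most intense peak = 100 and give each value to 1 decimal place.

2.1 : 17.8 : 59.7 : 100.0 : 83.7 : 28.0

The 5 Re atoms are independent, so intensities follow the terms of (0.374 + 0.626)^5.
P(M) = 0.374^5 = 0.007317
P(M+2) = 5 × 0.374^4 × 0.626^1 = 0.061239
P(M+4) = 10 × 0.374^3 × 0.626^2 = 0.205005
P(M+6) = 10 × 0.374^2 × 0.626^3 = 0.343136
P(M+8) = 5 × 0.374^1 × 0.626^4 = 0.287170
P(M+10) = 0.626^5 = 0.096133
The M+6 peak is largest (0.343136); scaling to 100 gives 2.1 : 17.8 : 59.7 : 100.0 : 83.7 : 28.0.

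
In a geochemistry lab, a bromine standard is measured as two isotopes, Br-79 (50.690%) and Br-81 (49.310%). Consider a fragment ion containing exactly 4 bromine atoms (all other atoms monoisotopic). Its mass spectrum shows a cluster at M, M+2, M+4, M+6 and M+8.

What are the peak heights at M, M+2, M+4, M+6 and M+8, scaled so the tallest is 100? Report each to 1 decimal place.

17.6 : 68.5 : 100.0 : 64.9 : 15.8

Each Br atom is independently Br-79 (p = 0.50690) or Br-81 (q = 0.49310); the cluster is the binomial expansion (p + q)^4.
P(M) = 0.50690^4 = 0.066022
P(M+2) = 4 × 0.50690^3 × 0.49310^1 = 0.256899
P(M+4) = 6 × 0.50690^2 × 0.49310^2 = 0.374857
P(M+6) = 4 × 0.50690^1 × 0.49310^3 = 0.243101
P(M+8) = 0.49310^4 = 0.059121
The M+4 peak is largest (0.374857); scaling to 100 gives 17.6 : 68.5 : 100.0 : 64.9 : 15.8.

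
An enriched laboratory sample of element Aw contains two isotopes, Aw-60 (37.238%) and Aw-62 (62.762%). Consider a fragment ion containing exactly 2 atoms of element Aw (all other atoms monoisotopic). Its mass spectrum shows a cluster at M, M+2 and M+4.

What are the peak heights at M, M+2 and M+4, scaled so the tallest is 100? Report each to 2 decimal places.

The 2 Aw atoms are independent, so intensities follow the terms of (0.37238 + 0.62762)^2.
P(M) = 0.37238^2 = 0.138667
P(M+2) = 2 × 0.37238^1 × 0.62762^1 = 0.467426
P(M+4) = 0.62762^2 = 0.393907
The M+2 peak is largest (0.467426); scaling to 100 gives 29.67 : 100.00 : 84.27.

29.67 : 100.00 : 84.27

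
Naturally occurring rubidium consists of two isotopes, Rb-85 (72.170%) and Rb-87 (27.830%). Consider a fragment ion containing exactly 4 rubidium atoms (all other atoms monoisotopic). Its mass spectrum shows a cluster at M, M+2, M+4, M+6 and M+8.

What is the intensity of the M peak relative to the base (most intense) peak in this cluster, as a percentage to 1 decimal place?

64.8%

(0.72170 + 0.27830)^4 gives M 0.2713, M+2 0.4184, M+4 0.2420, M+6 0.0622, M+8 0.0060; the largest is M+2.
P(M+2) = C(4,1) × 0.72170^3 × 0.27830^1 = 4 × 0.37589809 × 0.2783 = 0.418450 (base)
P(M) = C(4,0) × 0.72170^4 × 0.27830^0 = 1 × 0.27128565 × 1.0000 = 0.271286
Relative intensity = 0.271286 / 0.418450 × 100 = 64.8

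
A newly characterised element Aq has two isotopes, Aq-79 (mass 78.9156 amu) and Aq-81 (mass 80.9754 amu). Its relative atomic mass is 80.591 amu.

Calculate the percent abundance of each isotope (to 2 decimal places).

Aq-79: 18.66%, Aq-81: 81.34%

With x = fraction of Aq-79 (so Aq-81 is 1 − x):
78.9156·x + 80.9754·(1 − x) = 80.591
(78.9156 − 80.9754)·x = 80.591 − 80.9754
x = -0.3844 / -2.0598 = 0.18662 → 18.66% Aq-79, 81.34% Aq-81.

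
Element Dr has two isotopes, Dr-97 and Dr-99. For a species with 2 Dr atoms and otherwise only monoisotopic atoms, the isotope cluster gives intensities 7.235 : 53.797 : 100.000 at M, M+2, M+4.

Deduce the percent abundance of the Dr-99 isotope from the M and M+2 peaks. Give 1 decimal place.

78.8%

If p is the fraction of Dr that is Dr-97, then I(M+2)/I(M) = [C(2,1)·p^1·(1−p)] / p^2 = 2·(1−p)/p = 53.797/7.235 = 7.4357
(1−p)/p = 7.4357/2 = 3.7178  ⇒  p = 1/(1 + 3.7178) = 0.2120
Dr-97: 21.2%, Dr-99: 78.8%.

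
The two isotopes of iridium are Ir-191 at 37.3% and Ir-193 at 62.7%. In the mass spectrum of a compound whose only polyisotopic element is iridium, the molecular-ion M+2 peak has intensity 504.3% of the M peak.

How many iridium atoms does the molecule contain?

3

The M+2/M ratio from n Ir atoms is n · q/p = n · 0.627/0.373.
n = 5.043 × 0.373/0.627 = 3.00 ≈ 3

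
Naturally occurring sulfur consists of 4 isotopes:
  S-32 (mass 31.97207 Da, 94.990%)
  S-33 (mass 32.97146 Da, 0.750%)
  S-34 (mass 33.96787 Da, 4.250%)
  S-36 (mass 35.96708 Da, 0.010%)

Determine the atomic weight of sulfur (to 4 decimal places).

32.0648 Da

The abundance-weighted mean is 0.94990 × 31.97207 + 0.00750 × 32.97146 + 0.04250 × 33.96787 + 0.00010 × 35.96708
= 30.370269 + 0.247286 + 1.443634 + 0.003597 = 32.064786 Da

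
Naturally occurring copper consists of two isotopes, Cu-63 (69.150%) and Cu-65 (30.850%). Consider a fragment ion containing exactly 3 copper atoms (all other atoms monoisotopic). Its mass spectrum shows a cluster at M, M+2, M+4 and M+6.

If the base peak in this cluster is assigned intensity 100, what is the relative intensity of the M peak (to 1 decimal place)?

74.7

Term probabilities: M 0.3307, M+2 0.4425, M+4 0.1974, M+6 0.0294. Base peak = M+2.
P(M+2) = C(3,1) × 0.69150^2 × 0.30850^1 = 3 × 0.47817225 × 0.3085 = 0.442548 (base)
P(M) = C(3,0) × 0.69150^3 × 0.30850^0 = 1 × 0.33065611 × 1.0000 = 0.330656
Relative intensity = 0.330656 / 0.442548 × 100 = 74.7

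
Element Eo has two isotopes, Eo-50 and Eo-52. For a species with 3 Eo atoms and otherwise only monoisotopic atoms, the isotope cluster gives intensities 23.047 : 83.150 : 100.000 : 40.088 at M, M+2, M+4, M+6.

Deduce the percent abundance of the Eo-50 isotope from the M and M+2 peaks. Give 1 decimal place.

45.4%

If p is the fraction of Eo that is Eo-50, then I(M+2)/I(M) = [C(3,1)·p^2·(1−p)] / p^3 = 3·(1−p)/p = 83.150/23.047 = 3.6078
(1−p)/p = 3.6078/3 = 1.2026  ⇒  p = 1/(1 + 1.2026) = 0.4540
Eo-50: 45.4%, Eo-52: 54.6%.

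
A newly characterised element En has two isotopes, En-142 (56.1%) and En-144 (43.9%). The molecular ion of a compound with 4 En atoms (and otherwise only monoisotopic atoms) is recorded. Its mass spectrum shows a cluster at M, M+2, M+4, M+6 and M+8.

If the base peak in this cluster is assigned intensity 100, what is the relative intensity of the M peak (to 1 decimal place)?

Binomial terms of (0.561 + 0.439)^4: M 0.0990, M+2 0.3100, M+4 0.3639, M+6 0.1899, M+8 0.0371 → M+4 is the base peak.
P(M+4) = C(4,2) × 0.561^2 × 0.439^2 = 6 × 0.314721 × 0.192721 = 0.363920 (base)
P(M) = C(4,0) × 0.561^4 × 0.439^0 = 1 × 0.09904931 × 1.0000 = 0.099049
Relative intensity = 0.099049 / 0.363920 × 100 = 27.2

27.2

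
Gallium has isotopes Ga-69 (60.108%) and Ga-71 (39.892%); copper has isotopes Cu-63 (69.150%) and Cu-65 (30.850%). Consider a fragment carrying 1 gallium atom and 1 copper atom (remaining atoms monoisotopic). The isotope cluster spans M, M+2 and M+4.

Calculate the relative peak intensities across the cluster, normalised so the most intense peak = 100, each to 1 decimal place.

Gallium pattern (n=1): 0.60108 : 0.39892
Copper pattern (n=1): 0.6915 : 0.3085
Convolve the two distributions (both contribute in 2-u steps):
  M: 0.60108×0.6915 = 0.415647
  M+2: 0.60108×0.3085 + 0.39892×0.6915 = 0.461286
  M+4: 0.39892×0.3085 = 0.123067
Scale to base peak (0.461286) = 100: 90.1 : 100.0 : 26.7

90.1 : 100.0 : 26.7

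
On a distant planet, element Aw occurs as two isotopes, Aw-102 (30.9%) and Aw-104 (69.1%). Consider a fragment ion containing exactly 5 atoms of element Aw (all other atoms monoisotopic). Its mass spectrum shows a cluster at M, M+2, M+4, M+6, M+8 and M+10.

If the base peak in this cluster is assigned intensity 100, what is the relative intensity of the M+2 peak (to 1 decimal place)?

Term probabilities: M 0.0028, M+2 0.0315, M+4 0.1409, M+6 0.3150, M+8 0.3522, M+10 0.1575. Base peak = M+8.
P(M+8) = C(5,4) × 0.309^1 × 0.691^4 = 5 × 0.3090 × 0.22798811 = 0.352242 (base)
P(M+2) = C(5,1) × 0.309^4 × 0.691^1 = 5 × 0.00911662 × 0.6910 = 0.031498
Relative intensity = 0.031498 / 0.352242 × 100 = 8.9

8.9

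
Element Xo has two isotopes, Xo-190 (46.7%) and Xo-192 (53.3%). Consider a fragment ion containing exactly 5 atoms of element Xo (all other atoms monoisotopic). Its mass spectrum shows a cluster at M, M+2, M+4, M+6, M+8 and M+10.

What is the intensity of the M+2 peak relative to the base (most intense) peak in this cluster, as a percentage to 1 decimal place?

38.4%

(0.467 + 0.533)^5 gives M 0.0222, M+2 0.1268, M+4 0.2893, M+6 0.3302, M+8 0.1884, M+10 0.0430; the largest is M+6.
P(M+6) = C(5,3) × 0.467^2 × 0.533^3 = 10 × 0.218089 × 0.15141944 = 0.330229 (base)
P(M+2) = C(5,1) × 0.467^4 × 0.533^1 = 5 × 0.04756281 × 0.5330 = 0.126755
Relative intensity = 0.126755 / 0.330229 × 100 = 38.4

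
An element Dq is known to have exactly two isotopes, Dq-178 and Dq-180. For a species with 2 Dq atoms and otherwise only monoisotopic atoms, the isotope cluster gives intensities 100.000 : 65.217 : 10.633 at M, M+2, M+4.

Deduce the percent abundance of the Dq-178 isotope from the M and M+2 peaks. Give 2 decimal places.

75.41%

If p is the fraction of Dq that is Dq-178, then I(M+2)/I(M) = [C(2,1)·p^1·(1−p)] / p^2 = 2·(1−p)/p = 65.217/100.000 = 0.6522
(1−p)/p = 0.6522/2 = 0.3261  ⇒  p = 1/(1 + 0.3261) = 0.7541
Dq-178: 75.41%, Dq-180: 24.59%.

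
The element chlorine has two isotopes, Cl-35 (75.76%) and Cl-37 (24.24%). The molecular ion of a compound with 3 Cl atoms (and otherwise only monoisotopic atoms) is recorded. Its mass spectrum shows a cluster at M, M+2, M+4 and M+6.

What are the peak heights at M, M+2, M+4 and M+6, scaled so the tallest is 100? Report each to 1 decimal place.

Each Cl atom is independently Cl-35 (p = 0.7576) or Cl-37 (q = 0.2424); the cluster is the binomial expansion (p + q)^3.
P(M) = 0.7576^3 = 0.434830
P(M+2) = 3 × 0.7576^2 × 0.2424^1 = 0.417382
P(M+4) = 3 × 0.7576^1 × 0.2424^2 = 0.133545
P(M+6) = 0.2424^3 = 0.014243
The M peak is largest (0.434830); scaling to 100 gives 100.0 : 96.0 : 30.7 : 3.3.

100.0 : 96.0 : 30.7 : 3.3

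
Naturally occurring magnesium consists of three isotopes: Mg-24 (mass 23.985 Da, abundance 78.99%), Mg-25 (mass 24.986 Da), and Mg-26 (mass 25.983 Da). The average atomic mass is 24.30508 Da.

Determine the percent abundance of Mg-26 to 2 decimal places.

11.01%

Let x and y be the fractions of Mg-25 and Mg-26. Then x + y = 1 − 0.7899 = 0.2101 and 24.986x + 25.983y = 24.30508 − 0.7899×23.985 = 5.3593285.
Substituting: 24.986x + 25.983(0.2101 − x) = 5.3593285
(24.986 − 25.983)x = -0.0996998  ⇒  x = 0.10000, y = 0.11010
Mg-25: 10.00%, Mg-26: 11.01%.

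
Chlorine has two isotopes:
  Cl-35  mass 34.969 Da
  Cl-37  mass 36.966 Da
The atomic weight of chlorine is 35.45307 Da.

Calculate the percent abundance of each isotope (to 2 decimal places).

Writing the weighted mean with unknown fraction x of Cl-35:
34.969·x + 36.966·(1 − x) = 35.45307
(34.969 − 36.966)·x = 35.45307 − 36.966
x = -1.51293 / -1.997 = 0.75760 → 75.76% Cl-35, 24.24% Cl-37.

Cl-35: 75.76%, Cl-37: 24.24%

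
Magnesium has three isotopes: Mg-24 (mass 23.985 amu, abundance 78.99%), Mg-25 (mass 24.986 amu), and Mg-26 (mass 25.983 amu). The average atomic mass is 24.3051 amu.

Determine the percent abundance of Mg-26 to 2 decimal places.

11.01%

Let x and y be the fractions of Mg-25 and Mg-26. Then x + y = 1 − 0.7899 = 0.2101 and 24.986x + 25.983y = 24.3051 − 0.7899×23.985 = 5.3593485.
Substituting: 24.986x + 25.983(0.2101 − x) = 5.3593485
(24.986 − 25.983)x = -0.0996798  ⇒  x = 0.09998, y = 0.11012
Mg-25: 10.00%, Mg-26: 11.01%.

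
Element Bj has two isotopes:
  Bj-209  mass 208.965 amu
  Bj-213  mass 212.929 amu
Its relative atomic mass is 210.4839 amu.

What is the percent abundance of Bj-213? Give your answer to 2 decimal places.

Let x be the fractional abundance of Bj-209; then Bj-213 has abundance 1 − x.
208.965·x + 212.929·(1 − x) = 210.4839
(208.965 − 212.929)·x = 210.4839 − 212.929
x = -2.4451 / -3.964 = 0.61683 → 61.68% Bj-209, 38.32% Bj-213.

38.32%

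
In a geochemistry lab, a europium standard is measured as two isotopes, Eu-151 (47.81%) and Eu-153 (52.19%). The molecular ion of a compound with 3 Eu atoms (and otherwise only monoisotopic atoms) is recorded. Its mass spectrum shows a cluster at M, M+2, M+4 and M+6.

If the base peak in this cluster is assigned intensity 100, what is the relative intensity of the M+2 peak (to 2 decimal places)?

(0.4781 + 0.5219)^3 gives M 0.1093, M+2 0.3579, M+4 0.3907, M+6 0.1422; the largest is M+4.
P(M+4) = C(3,2) × 0.4781^1 × 0.5219^2 = 3 × 0.4781 × 0.27237961 = 0.390674 (base)
P(M+2) = C(3,1) × 0.4781^2 × 0.5219^1 = 3 × 0.22857961 × 0.5219 = 0.357887
Relative intensity = 0.357887 / 0.390674 × 100 = 91.61

91.61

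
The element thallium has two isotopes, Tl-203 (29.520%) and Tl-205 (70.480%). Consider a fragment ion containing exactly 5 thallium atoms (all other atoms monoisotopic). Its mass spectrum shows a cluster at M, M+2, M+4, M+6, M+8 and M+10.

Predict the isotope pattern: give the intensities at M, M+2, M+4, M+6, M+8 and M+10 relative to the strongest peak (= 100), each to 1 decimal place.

0.6 : 7.3 : 35.1 : 83.8 : 100.0 : 47.8

Expanding (0.29520 + 0.70480)^5:
P(M) = 0.29520^5 = 0.002242
P(M+2) = 5 × 0.29520^4 × 0.70480^1 = 0.026761
P(M+4) = 10 × 0.29520^3 × 0.70480^2 = 0.127785
P(M+6) = 10 × 0.29520^2 × 0.70480^3 = 0.305092
P(M+8) = 5 × 0.29520^1 × 0.70480^4 = 0.364208
P(M+10) = 0.70480^5 = 0.173912
The M+8 peak is largest (0.364208); scaling to 100 gives 0.6 : 7.3 : 35.1 : 83.8 : 100.0 : 47.8.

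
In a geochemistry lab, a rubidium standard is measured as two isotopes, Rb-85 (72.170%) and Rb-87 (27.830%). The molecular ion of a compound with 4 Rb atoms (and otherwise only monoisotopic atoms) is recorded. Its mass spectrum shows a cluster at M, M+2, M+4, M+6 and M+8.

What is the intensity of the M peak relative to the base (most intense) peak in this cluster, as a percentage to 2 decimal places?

64.83%

(0.72170 + 0.27830)^4 gives M 0.2713, M+2 0.4184, M+4 0.2420, M+6 0.0622, M+8 0.0060; the largest is M+2.
P(M+2) = C(4,1) × 0.72170^3 × 0.27830^1 = 4 × 0.37589809 × 0.2783 = 0.418450 (base)
P(M) = C(4,0) × 0.72170^4 × 0.27830^0 = 1 × 0.27128565 × 1.0000 = 0.271286
Relative intensity = 0.271286 / 0.418450 × 100 = 64.83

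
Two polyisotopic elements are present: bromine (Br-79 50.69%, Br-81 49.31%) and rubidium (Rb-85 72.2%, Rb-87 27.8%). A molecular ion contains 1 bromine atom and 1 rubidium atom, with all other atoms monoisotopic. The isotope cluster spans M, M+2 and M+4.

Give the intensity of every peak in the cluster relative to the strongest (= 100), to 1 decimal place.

73.6 : 100.0 : 27.6

Bromine pattern (n=1): 0.5069 : 0.4931
Rubidium pattern (n=1): 0.7220 : 0.2780
Convolve the two distributions (both contribute in 2-u steps):
  M: 0.5069×0.7220 = 0.365982
  M+2: 0.5069×0.2780 + 0.4931×0.7220 = 0.496936
  M+4: 0.4931×0.2780 = 0.137082
Scale to base peak (0.496936) = 100: 73.6 : 100.0 : 27.6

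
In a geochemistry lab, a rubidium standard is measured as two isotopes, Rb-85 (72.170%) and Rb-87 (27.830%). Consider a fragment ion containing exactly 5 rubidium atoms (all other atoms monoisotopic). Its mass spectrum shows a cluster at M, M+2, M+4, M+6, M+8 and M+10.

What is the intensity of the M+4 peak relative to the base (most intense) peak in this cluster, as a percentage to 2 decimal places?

77.12%

Term probabilities: M 0.1958, M+2 0.3775, M+4 0.2911, M+6 0.1123, M+8 0.0216, M+10 0.0017. Base peak = M+2.
P(M+2) = C(5,1) × 0.72170^4 × 0.27830^1 = 5 × 0.27128565 × 0.2783 = 0.377494 (base)
P(M+4) = C(5,2) × 0.72170^3 × 0.27830^2 = 10 × 0.37589809 × 0.07745089 = 0.291136
Relative intensity = 0.291136 / 0.377494 × 100 = 77.12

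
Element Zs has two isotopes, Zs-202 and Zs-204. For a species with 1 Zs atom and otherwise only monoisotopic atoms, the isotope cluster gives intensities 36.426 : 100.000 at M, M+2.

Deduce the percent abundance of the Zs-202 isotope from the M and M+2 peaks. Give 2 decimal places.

26.70%

If p is the fraction of Zs that is Zs-202, then I(M+2)/I(M) = [C(1,1)·p^0·(1−p)] / p^1 = 1·(1−p)/p = 100.000/36.426 = 2.7453
(1−p)/p = 2.7453/1 = 2.7453  ⇒  p = 1/(1 + 2.7453) = 0.2670
Zs-202: 26.70%, Zs-204: 73.30%.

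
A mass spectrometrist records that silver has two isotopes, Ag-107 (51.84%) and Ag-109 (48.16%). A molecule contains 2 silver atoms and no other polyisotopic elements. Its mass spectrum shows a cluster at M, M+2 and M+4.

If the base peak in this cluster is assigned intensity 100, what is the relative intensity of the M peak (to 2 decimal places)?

Term probabilities: M 0.2687, M+2 0.4993, M+4 0.2319. Base peak = M+2.
P(M+2) = C(2,1) × 0.5184^1 × 0.4816^1 = 2 × 0.5184 × 0.4816 = 0.499323 (base)
P(M) = C(2,0) × 0.5184^2 × 0.4816^0 = 1 × 0.26873856 × 1.0000 = 0.268739
Relative intensity = 0.268739 / 0.499323 × 100 = 53.82

53.82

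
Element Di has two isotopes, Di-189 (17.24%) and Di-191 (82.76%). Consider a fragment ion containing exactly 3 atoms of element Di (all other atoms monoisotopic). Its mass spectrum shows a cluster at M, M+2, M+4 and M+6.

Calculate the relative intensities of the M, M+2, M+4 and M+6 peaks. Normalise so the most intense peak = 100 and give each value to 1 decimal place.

Expanding (0.1724 + 0.8276)^3:
P(M) = 0.1724^3 = 0.005124
P(M+2) = 3 × 0.1724^2 × 0.8276^1 = 0.073793
P(M+4) = 3 × 0.1724^1 × 0.8276^2 = 0.354242
P(M+6) = 0.8276^3 = 0.566841
The M+6 peak is largest (0.566841); scaling to 100 gives 0.9 : 13.0 : 62.5 : 100.0.

0.9 : 13.0 : 62.5 : 100.0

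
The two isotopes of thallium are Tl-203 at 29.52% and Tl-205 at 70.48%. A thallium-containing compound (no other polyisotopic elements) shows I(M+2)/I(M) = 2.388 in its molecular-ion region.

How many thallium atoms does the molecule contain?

With n Tl atoms, P(M+2)/P(M) = C(n,1)·p^(n−1)q / p^n = n·q/p = n · 0.7048/0.2952.
n = 2.388 × 0.2952/0.7048 = 1.00 ≈ 1

1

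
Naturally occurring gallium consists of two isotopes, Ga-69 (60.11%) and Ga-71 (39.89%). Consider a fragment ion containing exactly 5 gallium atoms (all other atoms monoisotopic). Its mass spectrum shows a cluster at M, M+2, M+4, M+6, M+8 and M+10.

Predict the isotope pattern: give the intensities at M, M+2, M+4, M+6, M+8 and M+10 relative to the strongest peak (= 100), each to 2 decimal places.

22.71 : 75.34 : 100.00 : 66.36 : 22.02 : 2.92

The 5 Ga atoms are independent, so intensities follow the terms of (0.6011 + 0.3989)^5.
P(M) = 0.6011^5 = 0.078475
P(M+2) = 5 × 0.6011^4 × 0.3989^1 = 0.260388
P(M+4) = 10 × 0.6011^3 × 0.3989^2 = 0.345596
P(M+6) = 10 × 0.6011^2 × 0.3989^3 = 0.229343
P(M+8) = 5 × 0.6011^1 × 0.3989^4 = 0.076098
P(M+10) = 0.3989^5 = 0.010100
The M+4 peak is largest (0.345596); scaling to 100 gives 22.71 : 75.34 : 100.00 : 66.36 : 22.02 : 2.92.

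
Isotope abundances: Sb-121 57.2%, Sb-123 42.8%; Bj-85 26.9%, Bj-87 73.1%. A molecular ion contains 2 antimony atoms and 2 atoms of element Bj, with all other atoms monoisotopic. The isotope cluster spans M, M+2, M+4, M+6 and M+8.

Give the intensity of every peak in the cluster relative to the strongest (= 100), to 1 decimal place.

6.2 : 43.1 : 100.0 : 87.7 : 25.7

Antimony pattern (n=2): 0.327184 : 0.489632 : 0.183184
Element Bj pattern (n=2): 0.072361 : 0.393278 : 0.534361
Convolve the two distributions (both contribute in 2-u steps):
  M: 0.327184×0.072361 = 0.023675
  M+2: 0.327184×0.393278 + 0.489632×0.072361 = 0.164105
  M+4: 0.327184×0.534361 + 0.489632×0.393278 + 0.183184×0.072361 = 0.380651
  M+6: 0.489632×0.534361 + 0.183184×0.393278 = 0.333682
  M+8: 0.183184×0.534361 = 0.097886
Scale to base peak (0.380651) = 100: 6.2 : 43.1 : 100.0 : 87.7 : 25.7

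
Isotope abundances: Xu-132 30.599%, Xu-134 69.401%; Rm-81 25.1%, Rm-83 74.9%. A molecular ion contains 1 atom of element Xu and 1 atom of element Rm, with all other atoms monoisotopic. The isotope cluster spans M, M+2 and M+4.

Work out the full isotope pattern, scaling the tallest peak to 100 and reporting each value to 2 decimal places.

Element Xu pattern (n=1): 0.30599 : 0.69401
Element Rm pattern (n=1): 0.2510 : 0.7490
Convolve the two distributions (both contribute in 2-u steps):
  M: 0.30599×0.2510 = 0.076803
  M+2: 0.30599×0.7490 + 0.69401×0.2510 = 0.403383
  M+4: 0.69401×0.7490 = 0.519813
Scale to base peak (0.519813) = 100: 14.78 : 77.60 : 100.00

14.78 : 77.60 : 100.00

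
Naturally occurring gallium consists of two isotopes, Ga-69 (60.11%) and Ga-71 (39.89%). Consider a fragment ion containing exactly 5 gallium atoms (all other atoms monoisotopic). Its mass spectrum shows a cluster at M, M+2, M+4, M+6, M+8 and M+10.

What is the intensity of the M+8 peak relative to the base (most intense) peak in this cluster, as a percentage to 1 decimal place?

22.0%

Term probabilities: M 0.0785, M+2 0.2604, M+4 0.3456, M+6 0.2293, M+8 0.0761, M+10 0.0101. Base peak = M+4.
P(M+4) = C(5,2) × 0.6011^3 × 0.3989^2 = 10 × 0.21719018 × 0.15912121 = 0.345596 (base)
P(M+8) = C(5,4) × 0.6011^1 × 0.3989^4 = 5 × 0.6011 × 0.02531956 = 0.076098
Relative intensity = 0.076098 / 0.345596 × 100 = 22.0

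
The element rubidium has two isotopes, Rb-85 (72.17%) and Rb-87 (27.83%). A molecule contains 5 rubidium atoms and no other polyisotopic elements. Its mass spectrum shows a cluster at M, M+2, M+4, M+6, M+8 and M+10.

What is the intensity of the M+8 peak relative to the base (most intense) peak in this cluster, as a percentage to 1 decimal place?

5.7%

Binomial terms of (0.7217 + 0.2783)^5: M 0.1958, M+2 0.3775, M+4 0.2911, M+6 0.1123, M+8 0.0216, M+10 0.0017 → M+2 is the base peak.
P(M+2) = C(5,1) × 0.7217^4 × 0.2783^1 = 5 × 0.27128565 × 0.2783 = 0.377494 (base)
P(M+8) = C(5,4) × 0.7217^1 × 0.2783^4 = 5 × 0.7217 × 0.00599864 = 0.021646
Relative intensity = 0.021646 / 0.377494 × 100 = 5.7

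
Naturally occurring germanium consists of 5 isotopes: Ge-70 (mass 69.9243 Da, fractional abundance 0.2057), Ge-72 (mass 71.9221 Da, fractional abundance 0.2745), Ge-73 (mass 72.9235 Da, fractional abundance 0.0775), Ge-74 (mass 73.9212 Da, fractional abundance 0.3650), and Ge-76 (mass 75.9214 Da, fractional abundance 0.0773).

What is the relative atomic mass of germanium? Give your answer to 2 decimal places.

72.63 Da

The abundance-weighted mean is 0.2057 × 69.9243 + 0.2745 × 71.9221 + 0.0775 × 72.9235 + 0.3650 × 73.9212 + 0.0773 × 75.9214
= 14.38343 + 19.74262 + 5.65157 + 26.98124 + 5.86872 = 72.62758 Da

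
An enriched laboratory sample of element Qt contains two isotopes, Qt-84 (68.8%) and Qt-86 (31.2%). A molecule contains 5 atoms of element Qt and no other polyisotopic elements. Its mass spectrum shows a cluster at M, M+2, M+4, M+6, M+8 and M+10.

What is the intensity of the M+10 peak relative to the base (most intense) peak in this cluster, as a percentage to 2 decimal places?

Binomial terms of (0.688 + 0.312)^5: M 0.1541, M+2 0.3495, M+4 0.3170, M+6 0.1438, M+8 0.0326, M+10 0.0030 → M+2 is the base peak.
P(M+2) = C(5,1) × 0.688^4 × 0.312^1 = 5 × 0.22405454 × 0.3120 = 0.349525 (base)
P(M+10) = C(5,5) × 0.688^0 × 0.312^5 = 1 × 1.0000 × 0.00295647 = 0.002956
Relative intensity = 0.002956 / 0.349525 × 100 = 0.85

0.85%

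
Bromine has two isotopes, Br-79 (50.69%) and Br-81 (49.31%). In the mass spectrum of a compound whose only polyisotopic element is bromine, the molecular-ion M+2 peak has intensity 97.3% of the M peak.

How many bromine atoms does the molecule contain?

With n Br atoms, P(M+2)/P(M) = C(n,1)·p^(n−1)q / p^n = n·q/p = n · 0.4931/0.5069.
n = 0.973 × 0.5069/0.4931 = 1.00 ≈ 1

1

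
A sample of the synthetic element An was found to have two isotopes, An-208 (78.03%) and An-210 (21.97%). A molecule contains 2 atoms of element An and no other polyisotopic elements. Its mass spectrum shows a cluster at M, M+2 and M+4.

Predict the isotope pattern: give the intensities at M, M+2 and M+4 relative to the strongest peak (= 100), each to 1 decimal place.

100.0 : 56.3 : 7.9

Expanding (0.7803 + 0.2197)^2:
P(M) = 0.7803^2 = 0.608868
P(M+2) = 2 × 0.7803^1 × 0.2197^1 = 0.342864
P(M+4) = 0.2197^2 = 0.048268
The M peak is largest (0.608868); scaling to 100 gives 100.0 : 56.3 : 7.9.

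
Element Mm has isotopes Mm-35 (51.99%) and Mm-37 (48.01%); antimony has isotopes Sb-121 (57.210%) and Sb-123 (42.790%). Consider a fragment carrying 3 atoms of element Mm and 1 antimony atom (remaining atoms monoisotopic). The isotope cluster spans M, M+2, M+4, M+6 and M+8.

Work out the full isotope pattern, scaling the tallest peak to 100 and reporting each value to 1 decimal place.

Element Mm pattern (n=3): 0.1405269 : 0.38930734 : 0.35950463 : 0.11066113
Antimony pattern (n=1): 0.5721 : 0.4279
Convolve the two distributions (both contribute in 2-u steps):
  M: 0.1405269×0.5721 = 0.080395
  M+2: 0.1405269×0.4279 + 0.38930734×0.5721 = 0.282854
  M+4: 0.38930734×0.4279 + 0.35950463×0.5721 = 0.372257
  M+6: 0.35950463×0.4279 + 0.11066113×0.5721 = 0.217141
  M+8: 0.11066113×0.4279 = 0.047352
Scale to base peak (0.372257) = 100: 21.6 : 76.0 : 100.0 : 58.3 : 12.7

21.6 : 76.0 : 100.0 : 58.3 : 12.7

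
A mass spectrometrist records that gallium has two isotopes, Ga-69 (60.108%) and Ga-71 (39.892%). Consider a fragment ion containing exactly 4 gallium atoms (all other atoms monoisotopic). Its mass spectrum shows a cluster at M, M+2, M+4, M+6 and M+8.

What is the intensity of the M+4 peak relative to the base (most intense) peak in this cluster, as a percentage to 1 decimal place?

Term probabilities: M 0.1305, M+2 0.3465, M+4 0.3450, M+6 0.1526, M+8 0.0253. Base peak = M+2.
P(M+2) = C(4,1) × 0.60108^3 × 0.39892^1 = 4 × 0.2171685 × 0.39892 = 0.346531 (base)
P(M+4) = C(4,2) × 0.60108^2 × 0.39892^2 = 6 × 0.36129717 × 0.15913717 = 0.344975
Relative intensity = 0.344975 / 0.346531 × 100 = 99.6

99.6%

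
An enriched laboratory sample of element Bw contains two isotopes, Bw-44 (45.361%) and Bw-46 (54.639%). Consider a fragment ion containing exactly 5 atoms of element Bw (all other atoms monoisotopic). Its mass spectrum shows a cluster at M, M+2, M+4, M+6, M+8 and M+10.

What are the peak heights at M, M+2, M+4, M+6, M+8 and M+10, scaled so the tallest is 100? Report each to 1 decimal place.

The 5 Bw atoms are independent, so intensities follow the terms of (0.45361 + 0.54639)^5.
P(M) = 0.45361^5 = 0.019205
P(M+2) = 5 × 0.45361^4 × 0.54639^1 = 0.115665
P(M+4) = 10 × 0.45361^3 × 0.54639^2 = 0.278646
P(M+6) = 10 × 0.45361^2 × 0.54639^3 = 0.335640
P(M+8) = 5 × 0.45361^1 × 0.54639^4 = 0.202145
P(M+10) = 0.54639^5 = 0.048698
The M+6 peak is largest (0.335640); scaling to 100 gives 5.7 : 34.5 : 83.0 : 100.0 : 60.2 : 14.5.

5.7 : 34.5 : 83.0 : 100.0 : 60.2 : 14.5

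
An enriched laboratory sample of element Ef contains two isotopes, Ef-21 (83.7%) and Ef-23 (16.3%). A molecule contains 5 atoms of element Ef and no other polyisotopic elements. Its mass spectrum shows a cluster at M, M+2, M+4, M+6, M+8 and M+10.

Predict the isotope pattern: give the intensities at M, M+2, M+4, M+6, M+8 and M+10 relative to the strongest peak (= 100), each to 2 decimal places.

100.00 : 97.37 : 37.92 : 7.39 : 0.72 : 0.03

Each Ef atom is independently Ef-21 (p = 0.837) or Ef-23 (q = 0.163); the cluster is the binomial expansion (p + q)^5.
P(M) = 0.837^5 = 0.410797
P(M+2) = 5 × 0.837^4 × 0.163^1 = 0.399999
P(M+4) = 10 × 0.837^3 × 0.163^2 = 0.155794
P(M+6) = 10 × 0.837^2 × 0.163^3 = 0.030340
P(M+8) = 5 × 0.837^1 × 0.163^4 = 0.002954
P(M+10) = 0.163^5 = 0.000115
The M peak is largest (0.410797); scaling to 100 gives 100.00 : 97.37 : 37.92 : 7.39 : 0.72 : 0.03.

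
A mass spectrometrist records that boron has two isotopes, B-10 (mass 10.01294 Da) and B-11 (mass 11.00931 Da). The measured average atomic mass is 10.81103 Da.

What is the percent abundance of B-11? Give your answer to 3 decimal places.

80.100%

Let x be the fractional abundance of B-10; then B-11 has abundance 1 − x.
10.01294·x + 11.00931·(1 − x) = 10.81103
(10.01294 − 11.00931)·x = 10.81103 − 11.00931
x = -0.19828 / -0.99637 = 0.19900 → 19.900% B-10, 80.100% B-11.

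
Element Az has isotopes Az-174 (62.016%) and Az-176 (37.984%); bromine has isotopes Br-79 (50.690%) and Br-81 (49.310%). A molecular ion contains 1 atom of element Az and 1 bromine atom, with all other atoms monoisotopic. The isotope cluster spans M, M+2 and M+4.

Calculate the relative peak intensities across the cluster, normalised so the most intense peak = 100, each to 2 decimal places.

Element Az pattern (n=1): 0.62016 : 0.37984
Bromine pattern (n=1): 0.5069 : 0.4931
Convolve the two distributions (both contribute in 2-u steps):
  M: 0.62016×0.5069 = 0.314359
  M+2: 0.62016×0.4931 + 0.37984×0.5069 = 0.498342
  M+4: 0.37984×0.4931 = 0.187299
Scale to base peak (0.498342) = 100: 63.08 : 100.00 : 37.58

63.08 : 100.00 : 37.58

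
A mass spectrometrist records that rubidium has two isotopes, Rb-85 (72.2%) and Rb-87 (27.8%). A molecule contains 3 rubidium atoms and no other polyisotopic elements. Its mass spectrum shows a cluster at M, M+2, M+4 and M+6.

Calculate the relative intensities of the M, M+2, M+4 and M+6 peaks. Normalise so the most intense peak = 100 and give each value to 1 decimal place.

86.6 : 100.0 : 38.5 : 4.9

Expanding (0.722 + 0.278)^3:
P(M) = 0.722^3 = 0.376367
P(M+2) = 3 × 0.722^2 × 0.278^1 = 0.434751
P(M+4) = 3 × 0.722^1 × 0.278^2 = 0.167397
P(M+6) = 0.278^3 = 0.021485
The M+2 peak is largest (0.434751); scaling to 100 gives 86.6 : 100.0 : 38.5 : 4.9.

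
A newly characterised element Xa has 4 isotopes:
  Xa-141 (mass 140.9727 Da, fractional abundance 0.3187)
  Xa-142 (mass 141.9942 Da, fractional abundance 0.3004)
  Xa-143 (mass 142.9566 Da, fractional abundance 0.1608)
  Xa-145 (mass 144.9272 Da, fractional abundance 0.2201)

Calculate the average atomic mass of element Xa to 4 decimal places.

The abundance-weighted mean is 0.3187 × 140.9727 + 0.3004 × 141.9942 + 0.1608 × 142.9566 + 0.2201 × 144.9272
= 44.92800 + 42.65506 + 22.98742 + 31.89848 = 142.46896 Da

142.4690 Da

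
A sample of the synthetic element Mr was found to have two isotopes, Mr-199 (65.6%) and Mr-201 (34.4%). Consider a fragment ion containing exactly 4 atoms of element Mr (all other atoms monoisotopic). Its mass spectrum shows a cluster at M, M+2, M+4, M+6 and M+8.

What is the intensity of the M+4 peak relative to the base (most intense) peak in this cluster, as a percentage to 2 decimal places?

78.66%

(0.656 + 0.344)^4 gives M 0.1852, M+2 0.3884, M+4 0.3055, M+6 0.1068, M+8 0.0140; the largest is M+2.
P(M+2) = C(4,1) × 0.656^3 × 0.344^1 = 4 × 0.28230042 × 0.3440 = 0.388445 (base)
P(M+4) = C(4,2) × 0.656^2 × 0.344^2 = 6 × 0.430336 × 0.118336 = 0.305545
Relative intensity = 0.305545 / 0.388445 × 100 = 78.66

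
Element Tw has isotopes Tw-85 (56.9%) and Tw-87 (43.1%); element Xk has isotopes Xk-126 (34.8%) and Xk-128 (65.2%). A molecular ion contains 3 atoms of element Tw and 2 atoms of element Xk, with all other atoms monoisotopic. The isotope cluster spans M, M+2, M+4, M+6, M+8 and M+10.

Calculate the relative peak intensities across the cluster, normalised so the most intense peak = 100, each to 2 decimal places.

Element Tw pattern (n=3): 0.18422001 : 0.41862297 : 0.31709403 : 0.08006299
Element Xk pattern (n=2): 0.121104 : 0.453792 : 0.425104
Convolve the two distributions (both contribute in 2-u steps):
  M: 0.18422001×0.121104 = 0.022310
  M+2: 0.18422001×0.453792 + 0.41862297×0.121104 = 0.134294
  M+4: 0.18422001×0.425104 + 0.41862297×0.453792 + 0.31709403×0.121104 = 0.306682
  M+6: 0.41862297×0.425104 + 0.31709403×0.453792 + 0.08006299×0.121104 = 0.331549
  M+8: 0.31709403×0.425104 + 0.08006299×0.453792 = 0.171130
  M+10: 0.08006299×0.425104 = 0.034035
Scale to base peak (0.331549) = 100: 6.73 : 40.51 : 92.50 : 100.00 : 51.62 : 10.27

6.73 : 40.51 : 92.50 : 100.00 : 51.62 : 10.27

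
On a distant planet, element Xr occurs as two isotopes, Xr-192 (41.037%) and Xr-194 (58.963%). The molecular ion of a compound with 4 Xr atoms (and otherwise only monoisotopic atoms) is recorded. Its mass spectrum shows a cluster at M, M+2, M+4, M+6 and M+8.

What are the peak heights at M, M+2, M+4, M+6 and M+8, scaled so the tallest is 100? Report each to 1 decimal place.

The 4 Xr atoms are independent, so intensities follow the terms of (0.41037 + 0.58963)^4.
P(M) = 0.41037^4 = 0.028360
P(M+2) = 4 × 0.41037^3 × 0.58963^1 = 0.162992
P(M+4) = 6 × 0.41037^2 × 0.58963^2 = 0.351287
P(M+6) = 4 × 0.41037^1 × 0.58963^3 = 0.336492
P(M+8) = 0.58963^4 = 0.120870
The M+4 peak is largest (0.351287); scaling to 100 gives 8.1 : 46.4 : 100.0 : 95.8 : 34.4.

8.1 : 46.4 : 100.0 : 95.8 : 34.4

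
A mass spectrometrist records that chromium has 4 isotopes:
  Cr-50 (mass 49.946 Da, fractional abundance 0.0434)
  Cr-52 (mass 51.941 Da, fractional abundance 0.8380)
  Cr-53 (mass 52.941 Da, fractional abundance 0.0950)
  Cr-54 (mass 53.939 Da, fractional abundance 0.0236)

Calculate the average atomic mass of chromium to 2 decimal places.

52.00 Da

Weight each isotope mass by its fractional abundance: 0.0434 × 49.946 + 0.8380 × 51.941 + 0.0950 × 52.941 + 0.0236 × 53.939
= 2.1677 + 43.5266 + 5.0294 + 1.2730 = 51.9967 Da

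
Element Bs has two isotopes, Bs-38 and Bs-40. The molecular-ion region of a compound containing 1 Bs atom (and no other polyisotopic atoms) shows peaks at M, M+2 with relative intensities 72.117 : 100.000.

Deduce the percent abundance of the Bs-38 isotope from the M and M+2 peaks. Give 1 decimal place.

Let p = fractional abundance of Bs-38. I(M+2)/I(M) = [C(1,1)·p^0·(1−p)] / p^1 = 1·(1−p)/p = 100.000/72.117 = 1.3866
(1−p)/p = 1.3866/1 = 1.3866  ⇒  p = 1/(1 + 1.3866) = 0.4190
Bs-38: 41.9%, Bs-40: 58.1%.

41.9%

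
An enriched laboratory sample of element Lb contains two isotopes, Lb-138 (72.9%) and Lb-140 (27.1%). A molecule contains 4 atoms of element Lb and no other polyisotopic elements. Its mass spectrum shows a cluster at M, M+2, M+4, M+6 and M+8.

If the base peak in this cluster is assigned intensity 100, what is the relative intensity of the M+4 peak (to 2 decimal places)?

Binomial terms of (0.729 + 0.271)^4: M 0.2824, M+2 0.4200, M+4 0.2342, M+6 0.0580, M+8 0.0054 → M+2 is the base peak.
P(M+2) = C(4,1) × 0.729^3 × 0.271^1 = 4 × 0.38742049 × 0.2710 = 0.419964 (base)
P(M+4) = C(4,2) × 0.729^2 × 0.271^2 = 6 × 0.531441 × 0.073441 = 0.234177
Relative intensity = 0.234177 / 0.419964 × 100 = 55.76

55.76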